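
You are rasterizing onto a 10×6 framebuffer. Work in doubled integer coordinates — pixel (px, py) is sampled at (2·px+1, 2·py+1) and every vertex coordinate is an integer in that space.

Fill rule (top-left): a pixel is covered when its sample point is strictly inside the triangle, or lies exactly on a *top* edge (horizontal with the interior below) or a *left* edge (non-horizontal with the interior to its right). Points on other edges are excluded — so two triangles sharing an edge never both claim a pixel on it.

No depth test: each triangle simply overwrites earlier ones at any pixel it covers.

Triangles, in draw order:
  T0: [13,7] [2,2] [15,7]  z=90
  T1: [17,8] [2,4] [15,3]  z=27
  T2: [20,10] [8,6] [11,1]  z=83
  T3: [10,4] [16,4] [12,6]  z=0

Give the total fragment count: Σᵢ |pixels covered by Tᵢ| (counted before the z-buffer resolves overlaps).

T0:
  2·area = 10
  edge (13, 7)→(2, 2): d=(-11,-5) top-left  bias=+0
  edge (2, 2)→(15, 7): d=(13,5) right/bottom  bias=-1
  edge (15, 7)→(13, 7): d=(-2,0) right/bottom  bias=-1
    (4,2)@(9, 5): e=[2,4,4] → █
    (5,2)@(11, 5): e=[12,-6,4] → ·
    (0,3)@(1, 7): e=[-60,70,0] → ·  [on edge]
    (1,3)@(3, 7): e=[-50,60,0] → ·  [on edge]
    (2,3)@(5, 7): e=[-40,50,0] → ·  [on edge]
    (3,3)@(7, 7): e=[-30,40,0] → ·  [on edge]
    (4,3)@(9, 7): e=[-20,30,0] → ·  [on edge]
    (5,3)@(11, 7): e=[-10,20,0] → ·  [on edge]
    (6,3)@(13, 7): e=[0,10,0] → ·  [on edge]
    (7,3)@(15, 7): e=[10,0,0] → ·  [on edge]
    (8,3)@(17, 7): e=[20,-10,0] → ·  [on edge]
    (9,3)@(19, 7): e=[30,-20,0] → ·  [on edge]
  covered (1 px):
    · · · · · · · · · ·
    · · · · · · · · · ·
    · · · · █ · · · · ·
    · · · · · · · · · ·
    · · · · · · · · · ·
    · · · · · · · · · ·
T1:
  2·area = 67
  edge (17, 8)→(2, 4): d=(-15,-4) top-left  bias=+0
  edge (2, 4)→(15, 3): d=(13,-1) top-left  bias=+0
  edge (15, 3)→(17, 8): d=(2,5) right/bottom  bias=-1
    (7,1)@(15, 3): e=[67,0,0] → ·  [on edge]
    (3,2)@(7, 5): e=[5,18,44] → █
    (4,2)@(9, 5): e=[13,20,34] → █
    (5,2)@(11, 5): e=[21,22,24] → █
    (6,2)@(13, 5): e=[29,24,14] → █
    (7,2)@(15, 5): e=[37,26,4] → █
    (8,2)@(17, 5): e=[45,28,-6] → ·
    (3,3)@(7, 7): e=[-25,44,48] → ·
    (4,3)@(9, 7): e=[-17,46,38] → ·
    (5,3)@(11, 7): e=[-9,48,28] → ·
    (6,3)@(13, 7): e=[-1,50,18] → ·
    (7,3)@(15, 7): e=[7,52,8] → █
  covered (6 px):
    · · · · · · · · · ·
    · · · · · · · · · ·
    · · · █ █ █ █ █ · ·
    · · · · · · · █ · ·
    · · · · · · · · · ·
    · · · · · · · · · ·
T2:
  2·area = 72
  edge (20, 10)→(8, 6): d=(-12,-4) top-left  bias=+0
  edge (8, 6)→(11, 1): d=(3,-5) top-left  bias=+0
  edge (11, 1)→(20, 10): d=(9,9) right/bottom  bias=-1
    (5,0)@(11, 1): e=[72,0,0] → ·  [on edge]
    (5,1)@(11, 3): e=[48,6,18] → █
    (6,1)@(13, 3): e=[56,16,0] → ·  [on edge]
    (2,2)@(5, 5): e=[0,-18,90] → ·  [on edge]
    (4,2)@(9, 5): e=[16,2,54] → █
    (6,2)@(13, 5): e=[32,22,18] → █
    (7,2)@(15, 5): e=[40,32,0] → ·  [on edge]
    (4,3)@(9, 7): e=[-8,8,72] → ·
    (5,3)@(11, 7): e=[0,18,54] → █  [on edge]
    (7,3)@(15, 7): e=[16,38,18] → █
    (8,3)@(17, 7): e=[24,48,0] → ·  [on edge]
    (5,4)@(11, 9): e=[-24,24,72] → ·
    (8,4)@(17, 9): e=[0,54,18] → █  [on edge]
    (9,4)@(19, 9): e=[8,64,0] → ·  [on edge]
    (2,5)@(5, 11): e=[-72,0,144] → ·  [on edge]
  covered (8 px):
    · · · · · · · · · ·
    · · · · · █ · · · ·
    · · · · █ █ █ · · ·
    · · · · · █ █ █ · ·
    · · · · · · · · █ ·
    · · · · · · · · · ·
T3:
  2·area = 12
  edge (10, 4)→(16, 4): d=(6,0) top-left  bias=+0
  edge (16, 4)→(12, 6): d=(-4,2) right/bottom  bias=-1
  edge (12, 6)→(10, 4): d=(-2,-2) top-left  bias=+0
    (3,0)@(7, 1): e=[-18,30,0] → ·  [on edge]
    (4,1)@(9, 3): e=[-6,18,0] → ·  [on edge]
    (5,2)@(11, 5): e=[6,6,0] → █  [on edge]
    (6,2)@(13, 5): e=[6,2,4] → █
    (7,2)@(15, 5): e=[6,-2,8] → ·
    (5,3)@(11, 7): e=[18,-2,-4] → ·
    (6,3)@(13, 7): e=[18,-6,0] → ·  [on edge]
    (7,4)@(15, 9): e=[30,-18,0] → ·  [on edge]
    (8,5)@(17, 11): e=[42,-30,0] → ·  [on edge]
  covered (2 px):
    · · · · · · · · · ·
    · · · · · · · · · ·
    · · · · · █ █ · · ·
    · · · · · · · · · ·
    · · · · · · · · · ·
    · · · · · · · · · ·

Result: 17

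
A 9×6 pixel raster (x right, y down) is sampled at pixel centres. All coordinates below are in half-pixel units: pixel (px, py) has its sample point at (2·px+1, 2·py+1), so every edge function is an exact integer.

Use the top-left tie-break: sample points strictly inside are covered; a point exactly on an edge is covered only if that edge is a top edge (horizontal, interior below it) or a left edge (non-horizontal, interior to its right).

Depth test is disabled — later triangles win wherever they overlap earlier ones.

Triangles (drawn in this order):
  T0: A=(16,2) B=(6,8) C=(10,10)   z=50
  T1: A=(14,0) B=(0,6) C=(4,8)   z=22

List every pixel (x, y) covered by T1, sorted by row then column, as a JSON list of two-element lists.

T0:
  2·area = 44  (B↔C swapped to make it positive)
  edge (16, 2)→(10, 10): d=(-6,8) right/bottom  bias=-1
  edge (10, 10)→(6, 8): d=(-4,-2) top-left  bias=+0
  edge (6, 8)→(16, 2): d=(10,-6) top-left  bias=+0
    (7,1)@(15, 3): e=[2,38,4] → #
    (8,1)@(17, 3): e=[-14,42,16] → ·
    (5,2)@(11, 5): e=[22,22,0] → #  [on edge]
    (6,2)@(13, 5): e=[6,26,12] → #
    (7,2)@(15, 5): e=[-10,30,24] → ·
    (4,3)@(9, 7): e=[26,10,8] → #
    (6,3)@(13, 7): e=[-6,18,32] → ·
    (4,4)@(9, 9): e=[14,2,28] → #
    (5,4)@(11, 9): e=[-2,6,40] → ·
    (0,5)@(1, 11): e=[66,-22,0] → ·  [on edge]
    (4,5)@(9, 11): e=[2,-6,48] → ·
  covered (6 px):
    · · · · · · · · ·
    · · · · · · · # ·
    · · · · · # # · ·
    · · · · # # · · ·
    · · · · # · · · ·
    · · · · · · · · ·
T1:
  2·area = 52  (B↔C swapped to make it positive)
  edge (14, 0)→(4, 8): d=(-10,8) right/bottom  bias=-1
  edge (4, 8)→(0, 6): d=(-4,-2) top-left  bias=+0
  edge (0, 6)→(14, 0): d=(14,-6) top-left  bias=+0
    (3,1)@(7, 3): e=[26,26,0] → #  [on edge]
    (4,1)@(9, 3): e=[10,30,12] → #
    (5,1)@(11, 3): e=[-6,34,24] → ·
    (1,2)@(3, 5): e=[38,10,4] → #
    (2,2)@(5, 5): e=[22,14,16] → #
    (4,2)@(9, 5): e=[-10,22,40] → ·
    (1,3)@(3, 7): e=[18,2,32] → #
    (3,3)@(7, 7): e=[-14,10,56] → ·
    (1,4)@(3, 9): e=[-2,-6,60] → ·
    (2,4)@(5, 9): e=[-18,-2,72] → ·
  covered (7 px):
    · · · · · · · · ·
    · · · # # · · · ·
    · # # # · · · · ·
    · # # · · · · · ·
    · · · · · · · · ·
    · · · · · · · · ·

Result: [[3,1],[4,1],[1,2],[2,2],[3,2],[1,3],[2,3]]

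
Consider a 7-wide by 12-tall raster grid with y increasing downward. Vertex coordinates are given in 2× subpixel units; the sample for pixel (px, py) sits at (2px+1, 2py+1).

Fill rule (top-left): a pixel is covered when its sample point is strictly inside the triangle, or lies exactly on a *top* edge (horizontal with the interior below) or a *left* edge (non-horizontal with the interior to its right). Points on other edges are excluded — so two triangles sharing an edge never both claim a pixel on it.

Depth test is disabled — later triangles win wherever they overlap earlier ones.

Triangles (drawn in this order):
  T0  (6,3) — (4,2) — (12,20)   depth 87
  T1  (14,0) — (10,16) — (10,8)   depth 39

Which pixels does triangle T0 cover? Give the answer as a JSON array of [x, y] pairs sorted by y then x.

T0:
  2·area = 28  (B↔C swapped to make it positive)
  edge (6, 3)→(12, 20): d=(6,17) right/bottom  bias=-1
  edge (12, 20)→(4, 2): d=(-8,-18) top-left  bias=+0
  edge (4, 2)→(6, 3): d=(2,1) right/bottom  bias=-1
    (2,1)@(5, 3): e=[17,10,1] → #
    (3,1)@(7, 3): e=[-17,46,-1] → ·
    (2,2)@(5, 5): e=[29,-6,5] → ·
    (3,3)@(7, 7): e=[7,14,7] → #
    (4,3)@(9, 7): e=[-27,50,5] → ·
    (3,4)@(7, 9): e=[19,-2,11] → ·
    (4,6)@(9, 13): e=[9,2,17] → #
    (5,6)@(11, 13): e=[-25,38,15] → ·
    (4,7)@(9, 15): e=[21,-14,21] → ·
  covered (3 px):
    · · · · · · ·
    · · # · · · ·
    · · · · · · ·
    · · · # · · ·
    · · · · · · ·
    · · · · · · ·
    · · · · # · ·
    · · · · · · ·
    · · · · · · ·
    · · · · · · ·
    · · · · · · ·
    · · · · · · ·
T1:
  2·area = 32
  edge (14, 0)→(10, 16): d=(-4,16) right/bottom  bias=-1
  edge (10, 16)→(10, 8): d=(0,-8) top-left  bias=+0
  edge (10, 8)→(14, 0): d=(4,-8) top-left  bias=+0
    (6,1)@(13, 3): e=[4,24,4] → #
    (6,2)@(13, 5): e=[-4,24,12] → ·
    (5,3)@(11, 7): e=[20,8,4] → #
    (6,3)@(13, 7): e=[-12,24,20] → ·
    (5,4)@(11, 9): e=[12,8,12] → #
    (6,4)@(13, 9): e=[-20,24,28] → ·
    (5,5)@(11, 11): e=[4,8,20] → #
    (6,5)@(13, 11): e=[-28,24,36] → ·
    (5,6)@(11, 13): e=[-4,8,28] → ·
  covered (4 px):
    · · · · · · ·
    · · · · · · #
    · · · · · · ·
    · · · · · # ·
    · · · · · # ·
    · · · · · # ·
    · · · · · · ·
    · · · · · · ·
    · · · · · · ·
    · · · · · · ·
    · · · · · · ·
    · · · · · · ·

Final: [[2,1],[3,3],[4,6]]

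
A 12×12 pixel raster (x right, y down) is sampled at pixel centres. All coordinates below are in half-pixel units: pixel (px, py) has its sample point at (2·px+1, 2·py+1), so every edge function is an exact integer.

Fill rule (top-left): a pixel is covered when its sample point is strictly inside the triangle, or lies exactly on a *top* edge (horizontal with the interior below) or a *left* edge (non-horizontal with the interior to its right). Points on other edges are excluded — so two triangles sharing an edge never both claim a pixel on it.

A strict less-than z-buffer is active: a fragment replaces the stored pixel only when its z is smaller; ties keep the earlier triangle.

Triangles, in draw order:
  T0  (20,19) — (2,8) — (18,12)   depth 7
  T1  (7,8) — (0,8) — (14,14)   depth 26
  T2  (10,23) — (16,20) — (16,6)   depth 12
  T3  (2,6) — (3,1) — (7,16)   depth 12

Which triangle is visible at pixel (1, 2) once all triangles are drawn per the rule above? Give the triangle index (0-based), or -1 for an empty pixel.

T0:
  2·area = 104
  edge (20, 19)→(2, 8): d=(-18,-11) top-left  bias=+0
  edge (2, 8)→(18, 12): d=(16,4) right/bottom  bias=-1
  edge (18, 12)→(20, 19): d=(2,7) right/bottom  bias=-1
    (2,4)@(5, 9): e=[15,4,85] → #
    (3,4)@(7, 9): e=[37,-4,71] → ·
    (2,5)@(5, 11): e=[-21,36,89] → ·
    (3,5)@(7, 11): e=[1,28,75] → #
    (4,5)@(9, 11): e=[23,20,61] → #
    (5,5)@(11, 11): e=[45,12,47] → #
    (6,5)@(13, 11): e=[67,4,33] → #
    (7,5)@(15, 11): e=[89,-4,19] → ·
    (3,6)@(7, 13): e=[-35,60,79] → ·
    (4,6)@(9, 13): e=[-13,52,65] → ·
    (5,6)@(11, 13): e=[9,44,51] → #
    (7,6)@(15, 13): e=[53,28,23] → #
  covered (13 px):
    · · · · · · · · · · · ·
    · · · · · · · · · · · ·
    · · · · · · · · · · · ·
    · · · · · · · · · · · ·
    · · # · · · · · · · · ·
    · · · # # # # · · · · ·
    · · · · · # # # # · · ·
    · · · · · · · # # · · ·
    · · · · · · · · # # · ·
    · · · · · · · · · · · ·
    · · · · · · · · · · · ·
    · · · · · · · · · · · ·
T1:
  2·area = 42  (B↔C swapped to make it positive)
  edge (7, 8)→(14, 14): d=(7,6) right/bottom  bias=-1
  edge (14, 14)→(0, 8): d=(-14,-6) top-left  bias=+0
  edge (0, 8)→(7, 8): d=(7,0) top-left  bias=+0
    (1,4)@(3, 9): e=[31,4,7] → #
    (2,4)@(5, 9): e=[19,16,7] → #
    (3,4)@(7, 9): e=[7,28,7] → #
    (4,4)@(9, 9): e=[-5,40,7] → ·
    (1,5)@(3, 11): e=[45,-24,21] → ·
    (2,5)@(5, 11): e=[33,-12,21] → ·
    (3,5)@(7, 11): e=[21,0,21] → #  [on edge]
    (4,5)@(9, 11): e=[9,12,21] → #
    (5,5)@(11, 11): e=[-3,24,21] → ·
    (3,6)@(7, 13): e=[35,-28,35] → ·
    (4,6)@(9, 13): e=[23,-16,35] → ·
    (10,8)@(21, 17): e=[-21,0,63] → ·  [on edge]
  covered (5 px):
    · · · · · · · · · · · ·
    · · · · · · · · · · · ·
    · · · · · · · · · · · ·
    · · · · · · · · · · · ·
    · # # # · · · · · · · ·
    · · · # # · · · · · · ·
    · · · · · · · · · · · ·
    · · · · · · · · · · · ·
    · · · · · · · · · · · ·
    · · · · · · · · · · · ·
    · · · · · · · · · · · ·
    · · · · · · · · · · · ·
T2:
  2·area = 84  (B↔C swapped to make it positive)
  edge (10, 23)→(16, 6): d=(6,-17) top-left  bias=+0
  edge (16, 6)→(16, 20): d=(0,14) right/bottom  bias=-1
  edge (16, 20)→(10, 23): d=(-6,3) right/bottom  bias=-1
    (7,4)@(15, 9): e=[1,14,69] → #
    (8,4)@(17, 9): e=[35,-14,63] → ·
    (7,5)@(15, 11): e=[13,14,57] → #
    (8,5)@(17, 11): e=[47,-14,51] → ·
    (7,6)@(15, 13): e=[25,14,45] → #
    (8,6)@(17, 13): e=[59,-14,39] → ·
    (6,7)@(13, 15): e=[3,42,39] → #
    (8,7)@(17, 15): e=[71,-14,27] → ·
    (6,8)@(13, 17): e=[15,42,27] → #
    (8,8)@(17, 17): e=[83,-14,15] → ·
    (6,9)@(13, 19): e=[27,42,15] → #
    (8,9)@(17, 19): e=[95,-14,3] → ·
  covered (11 px):
    · · · · · · · · · · · ·
    · · · · · · · · · · · ·
    · · · · · · · · · · · ·
    · · · · · · · · · · · ·
    · · · · · · · # · · · ·
    · · · · · · · # · · · ·
    · · · · · · · # · · · ·
    · · · · · · # # · · · ·
    · · · · · · # # · · · ·
    · · · · · · # # · · · ·
    · · · · · # # · · · · ·
    · · · · · · · · · · · ·
T3:
  2·area = 35
  edge (2, 6)→(3, 1): d=(1,-5) top-left  bias=+0
  edge (3, 1)→(7, 16): d=(4,15) right/bottom  bias=-1
  edge (7, 16)→(2, 6): d=(-5,-10) top-left  bias=+0
    (1,0)@(3, 1): e=[0,0,35] → ·  [on edge]
    (1,1)@(3, 3): e=[2,8,25] → #
    (2,1)@(5, 3): e=[12,-22,45] → ·
    (1,2)@(3, 5): e=[4,16,15] → #
    (2,2)@(5, 5): e=[14,-14,35] → ·
    (1,3)@(3, 7): e=[6,24,5] → #
    (2,3)@(5, 7): e=[16,-6,25] → ·
    (1,4)@(3, 9): e=[8,32,-5] → ·
    (2,4)@(5, 9): e=[18,2,15] → #
    (3,4)@(7, 9): e=[28,-28,35] → ·
    (0,5)@(1, 11): e=[0,70,-35] → ·  [on edge]
    (2,5)@(5, 11): e=[20,10,5] → #
  covered (5 px):
    · · · · · · · · · · · ·
    · # · · · · · · · · · ·
    · # · · · · · · · · · ·
    · # · · · · · · · · · ·
    · · # · · · · · · · · ·
    · · # · · · · · · · · ·
    · · · · · · · · · · · ·
    · · · · · · · · · · · ·
    · · · · · · · · · · · ·
    · · · · · · · · · · · ·
    · · · · · · · · · · · ·
    · · · · · · · · · · · ·

Z-buffer (winner per pixel, '.' = empty):
  . . . . . . . . . . . .
  . 3 . . . . . . . . . .
  . 3 . . . . . . . . . .
  . 3 . . . . . . . . . .
  . 1 0 1 . . . 2 . . . .
  . . 3 0 0 0 0 2 . . . .
  . . . . . 0 0 0 0 . . .
  . . . . . . 2 0 0 . . .
  . . . . . . 2 2 0 0 . .
  . . . . . . 2 2 . . . .
  . . . . . 2 2 . . . . .
  . . . . . . . . . . . .

Final: 3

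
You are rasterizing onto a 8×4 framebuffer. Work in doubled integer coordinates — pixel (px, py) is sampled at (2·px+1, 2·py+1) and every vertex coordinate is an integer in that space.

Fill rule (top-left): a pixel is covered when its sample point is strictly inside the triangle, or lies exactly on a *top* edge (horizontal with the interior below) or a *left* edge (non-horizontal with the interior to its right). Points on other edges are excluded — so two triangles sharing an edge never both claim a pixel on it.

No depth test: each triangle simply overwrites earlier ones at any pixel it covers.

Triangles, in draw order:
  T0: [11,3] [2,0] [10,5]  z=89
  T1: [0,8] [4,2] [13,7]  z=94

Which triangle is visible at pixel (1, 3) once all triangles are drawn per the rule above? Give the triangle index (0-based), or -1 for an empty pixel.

T0:
  2·area = 21  (B↔C swapped to make it positive)
  edge (11, 3)→(10, 5): d=(-1,2) right/bottom  bias=-1
  edge (10, 5)→(2, 0): d=(-8,-5) top-left  bias=+0
  edge (2, 0)→(11, 3): d=(9,3) right/bottom  bias=-1
    (2,0)@(5, 1): e=[14,7,0] → ·  [on edge]
    (3,1)@(7, 3): e=[8,1,12] → #
    (4,1)@(9, 3): e=[4,11,6] → #
    (5,1)@(11, 3): e=[0,21,0] → ·  [on edge]
    (3,2)@(7, 5): e=[6,-15,30] → ·
    (4,2)@(9, 5): e=[2,-5,24] → ·
    (4,3)@(9, 7): e=[0,-21,42] → ·  [on edge]
  covered (2 px):
    · · · · · · · ·
    · · · # # · · ·
    · · · · · · · ·
    · · · · · · · ·
T1:
  2·area = 74
  edge (0, 8)→(4, 2): d=(4,-6) top-left  bias=+0
  edge (4, 2)→(13, 7): d=(9,5) right/bottom  bias=-1
  edge (13, 7)→(0, 8): d=(-13,1) right/bottom  bias=-1
    (2,1)@(5, 3): e=[10,4,60] → #
    (3,1)@(7, 3): e=[22,-6,58] → ·
    (1,2)@(3, 5): e=[6,32,36] → #
    (3,2)@(7, 5): e=[30,12,32] → #
    (4,2)@(9, 5): e=[42,2,30] → #
    (5,2)@(11, 5): e=[54,-8,28] → ·
    (0,3)@(1, 7): e=[2,60,12] → #
    (5,3)@(11, 7): e=[62,10,2] → #
    (6,3)@(13, 7): e=[74,0,0] → ·  [on edge]
  covered (11 px):
    · · · · · · · ·
    · · # · · · · ·
    · # # # # · · ·
    # # # # # # · ·

Z-buffer (winner per pixel, '.' = empty):
  . . . . . . . .
  . . 1 0 0 . . .
  . 1 1 1 1 . . .
  1 1 1 1 1 1 . .

Final: 1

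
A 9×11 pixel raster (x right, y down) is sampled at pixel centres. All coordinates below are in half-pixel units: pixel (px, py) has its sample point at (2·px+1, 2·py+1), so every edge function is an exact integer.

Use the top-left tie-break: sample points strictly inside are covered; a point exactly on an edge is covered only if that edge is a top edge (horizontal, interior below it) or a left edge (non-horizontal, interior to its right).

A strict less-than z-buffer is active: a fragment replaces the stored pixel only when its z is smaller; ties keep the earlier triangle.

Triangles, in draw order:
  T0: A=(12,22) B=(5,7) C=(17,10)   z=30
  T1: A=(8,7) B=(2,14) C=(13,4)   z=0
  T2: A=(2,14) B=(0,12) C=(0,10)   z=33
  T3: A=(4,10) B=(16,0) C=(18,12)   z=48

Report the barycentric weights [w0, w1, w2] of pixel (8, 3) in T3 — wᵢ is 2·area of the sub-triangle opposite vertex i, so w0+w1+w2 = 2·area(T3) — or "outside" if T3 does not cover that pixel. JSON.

T0:
  2·area = 159
  edge (12, 22)→(5, 7): d=(-7,-15) top-left  bias=+0
  edge (5, 7)→(17, 10): d=(12,3) right/bottom  bias=-1
  edge (17, 10)→(12, 22): d=(-5,12) right/bottom  bias=-1
    (2,3)@(5, 7): e=[0,0,159] → ·  [on edge]
    (3,4)@(7, 9): e=[16,18,125] → #
    (4,4)@(9, 9): e=[46,12,101] → #
    (5,4)@(11, 9): e=[76,6,77] → #
    (6,4)@(13, 9): e=[106,0,53] → ·  [on edge]
    (3,5)@(7, 11): e=[2,42,115] → #
    (6,5)@(13, 11): e=[92,24,43] → #
    (7,5)@(15, 11): e=[122,18,19] → #
    (8,5)@(17, 11): e=[152,12,-5] → ·
    (3,6)@(7, 13): e=[-12,66,105] → ·
    (4,6)@(9, 13): e=[18,60,81] → #
    (8,6)@(17, 13): e=[138,36,-15] → ·
  covered (19 px):
    · · · · · · · · ·
    · · · · · · · · ·
    · · · · · · · · ·
    · · · · · · · · ·
    · · · # # # · · ·
    · · · # # # # # ·
    · · · · # # # # ·
    · · · · # # # · ·
    · · · · · # # · ·
    · · · · · # # · ·
    · · · · · · · · ·
T1:
  2·area = 17  (B↔C swapped to make it positive)
  edge (8, 7)→(13, 4): d=(5,-3) top-left  bias=+0
  edge (13, 4)→(2, 14): d=(-11,10) right/bottom  bias=-1
  edge (2, 14)→(8, 7): d=(6,-7) top-left  bias=+0
    (4,3)@(9, 7): e=[3,7,7] → #
    (5,3)@(11, 7): e=[9,-13,21] → ·
    (3,4)@(7, 9): e=[7,5,5] → #
    (4,4)@(9, 9): e=[13,-15,19] → ·
    (2,5)@(5, 11): e=[11,3,3] → #
    (3,5)@(7, 11): e=[17,-17,17] → ·
    (1,6)@(3, 13): e=[15,1,1] → #
    (2,6)@(5, 13): e=[21,-19,15] → ·
    (1,7)@(3, 15): e=[25,-21,13] → ·
  covered (4 px):
    · · · · · · · · ·
    · · · · · · · · ·
    · · · · · · · · ·
    · · · · # · · · ·
    · · · # · · · · ·
    · · # · · · · · ·
    · # · · · · · · ·
    · · · · · · · · ·
    · · · · · · · · ·
    · · · · · · · · ·
    · · · · · · · · ·
T2:
  2·area = 4
  edge (2, 14)→(0, 12): d=(-2,-2) top-left  bias=+0
  edge (0, 12)→(0, 10): d=(0,-2) top-left  bias=+0
  edge (0, 10)→(2, 14): d=(2,4) right/bottom  bias=-1
    (0,6)@(1, 13): e=[0,2,2] → #  [on edge]
    (1,6)@(3, 13): e=[4,6,-6] → ·
    (0,7)@(1, 15): e=[-4,2,6] → ·
    (1,7)@(3, 15): e=[0,6,-2] → ·  [on edge]
    (2,8)@(5, 17): e=[0,10,-6] → ·  [on edge]
    (3,9)@(7, 19): e=[0,14,-10] → ·  [on edge]
    (4,10)@(9, 21): e=[0,18,-14] → ·  [on edge]
  covered (1 px):
    · · · · · · · · ·
    · · · · · · · · ·
    · · · · · · · · ·
    · · · · · · · · ·
    · · · · · · · · ·
    · · · · · · · · ·
    # · · · · · · · ·
    · · · · · · · · ·
    · · · · · · · · ·
    · · · · · · · · ·
    · · · · · · · · ·
T3:
  2·area = 164
  edge (4, 10)→(16, 0): d=(12,-10) top-left  bias=+0
  edge (16, 0)→(18, 12): d=(2,12) right/bottom  bias=-1
  edge (18, 12)→(4, 10): d=(-14,-2) top-left  bias=+0
    (7,0)@(15, 1): e=[2,14,148] → #
    (8,0)@(17, 1): e=[22,-10,152] → ·
    (6,1)@(13, 3): e=[6,42,116] → #
    (8,1)@(17, 3): e=[46,-6,124] → ·
    (5,2)@(11, 5): e=[10,70,84] → #
    (8,2)@(17, 5): e=[70,-2,96] → ·
    (4,3)@(9, 7): e=[14,98,52] → #
    (8,3)@(17, 7): e=[94,2,68] → #
    (3,4)@(7, 9): e=[18,126,20] → #
    (3,5)@(7, 11): e=[42,130,-8] → ·
    (4,5)@(9, 11): e=[62,106,-4] → ·
    (5,5)@(11, 11): e=[82,82,0] → #  [on edge]
  covered (21 px):
    · · · · · · · # ·
    · · · · · · # # ·
    · · · · · # # # ·
    · · · · # # # # #
    · · · # # # # # #
    · · · · · # # # #
    · · · · · · · · ·
    · · · · · · · · ·
    · · · · · · · · ·
    · · · · · · · · ·
    · · · · · · · · ·

Answer: [2,68,94]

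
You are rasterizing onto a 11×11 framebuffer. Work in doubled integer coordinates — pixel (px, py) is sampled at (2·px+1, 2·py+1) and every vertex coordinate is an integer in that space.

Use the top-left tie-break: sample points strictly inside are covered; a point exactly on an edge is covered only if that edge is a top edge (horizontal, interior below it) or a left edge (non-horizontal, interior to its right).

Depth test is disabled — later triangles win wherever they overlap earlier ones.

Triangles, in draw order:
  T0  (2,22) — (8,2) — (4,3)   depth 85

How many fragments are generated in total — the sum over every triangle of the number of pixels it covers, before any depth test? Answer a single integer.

T0:
  2·area = 74  (B↔C swapped to make it positive)
  edge (2, 22)→(4, 3): d=(2,-19) top-left  bias=+0
  edge (4, 3)→(8, 2): d=(4,-1) top-left  bias=+0
  edge (8, 2)→(2, 22): d=(-6,20) right/bottom  bias=-1
    (2,1)@(5, 3): e=[19,1,54] → █
    (3,1)@(7, 3): e=[57,3,14] → █
    (4,1)@(9, 3): e=[95,5,-26] → ·
    (2,2)@(5, 5): e=[23,9,42] → █
    (4,2)@(9, 5): e=[99,13,-38] → ·
    (2,3)@(5, 7): e=[27,17,30] → █
    (3,3)@(7, 7): e=[65,19,-10] → ·
    (2,4)@(5, 9): e=[31,25,18] → █
    (3,4)@(7, 9): e=[69,27,-22] → ·
    (2,5)@(5, 11): e=[35,33,6] → █
    (3,5)@(7, 11): e=[73,35,-34] → ·
    (1,6)@(3, 13): e=[1,39,34] → █
  covered (10 px):
    · · · · · · · · · · ·
    · · █ █ · · · · · · ·
    · · █ █ · · · · · · ·
    · · █ · · · · · · · ·
    · · █ · · · · · · · ·
    · · █ · · · · · · · ·
    · █ · · · · · · · · ·
    · █ · · · · · · · · ·
    · █ · · · · · · · · ·
    · · · · · · · · · · ·
    · · · · · · · · · · ·

Final: 10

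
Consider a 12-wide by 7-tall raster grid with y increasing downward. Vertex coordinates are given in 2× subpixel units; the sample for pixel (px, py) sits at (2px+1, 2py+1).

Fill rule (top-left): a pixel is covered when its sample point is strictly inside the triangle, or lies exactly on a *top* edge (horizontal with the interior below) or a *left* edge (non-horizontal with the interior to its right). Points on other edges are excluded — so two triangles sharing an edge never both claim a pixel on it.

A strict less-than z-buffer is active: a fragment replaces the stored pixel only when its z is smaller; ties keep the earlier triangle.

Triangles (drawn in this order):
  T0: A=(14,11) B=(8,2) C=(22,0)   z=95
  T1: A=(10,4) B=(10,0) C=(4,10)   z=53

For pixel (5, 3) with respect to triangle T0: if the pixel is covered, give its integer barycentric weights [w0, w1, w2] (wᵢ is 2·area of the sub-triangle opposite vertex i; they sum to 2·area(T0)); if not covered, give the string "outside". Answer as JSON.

T0:
  2·area = 138
  edge (14, 11)→(8, 2): d=(-6,-9) top-left  bias=+0
  edge (8, 2)→(22, 0): d=(14,-2) top-left  bias=+0
  edge (22, 0)→(14, 11): d=(-8,11) right/bottom  bias=-1
    (7,0)@(15, 1): e=[69,0,69] → #  [on edge]
    (8,0)@(17, 1): e=[87,4,47] → #
    (9,0)@(19, 1): e=[105,8,25] → #
    (10,0)@(21, 1): e=[123,12,3] → #
    (11,0)@(23, 1): e=[141,16,-19] → ·
    (0,1)@(1, 3): e=[-69,0,207] → ·  [on edge]
    (4,1)@(9, 3): e=[3,16,119] → #
    (5,1)@(11, 3): e=[21,20,97] → #
    (6,1)@(13, 3): e=[39,24,75] → #
    (10,1)@(21, 3): e=[111,40,-13] → ·
    (4,2)@(9, 5): e=[-9,44,103] → ·
    (5,2)@(11, 5): e=[9,48,81] → #
  covered (18 px):
    · · · · · · · # # # # ·
    · · · · # # # # # # · ·
    · · · · · # # # # · · ·
    · · · · · · # # · · · ·
    · · · · · · # # · · · ·
    · · · · · · · · · · · ·
    · · · · · · · · · · · ·
T1:
  2·area = 24  (B↔C swapped to make it positive)
  edge (10, 4)→(4, 10): d=(-6,6) right/bottom  bias=-1
  edge (4, 10)→(10, 0): d=(6,-10) top-left  bias=+0
  edge (10, 0)→(10, 4): d=(0,4) right/bottom  bias=-1
    (6,0)@(13, 1): e=[0,36,-12] → ·  [on edge]
    (4,1)@(9, 3): e=[12,8,4] → #
    (5,1)@(11, 3): e=[0,28,-4] → ·  [on edge]
    (3,2)@(7, 5): e=[12,0,12] → #  [on edge]
    (4,2)@(9, 5): e=[0,20,4] → ·  [on edge]
    (3,3)@(7, 7): e=[0,12,12] → ·  [on edge]
    (2,4)@(5, 9): e=[0,4,20] → ·  [on edge]
    (1,5)@(3, 11): e=[0,-4,28] → ·  [on edge]
    (0,6)@(1, 13): e=[0,-12,36] → ·  [on edge]
  covered (2 px):
    · · · · · · · · · · · ·
    · · · · # · · · · · · ·
    · · · # · · · · · · · ·
    · · · · · · · · · · · ·
    · · · · · · · · · · · ·
    · · · · · · · · · · · ·
    · · · · · · · · · · · ·

Final: "outside"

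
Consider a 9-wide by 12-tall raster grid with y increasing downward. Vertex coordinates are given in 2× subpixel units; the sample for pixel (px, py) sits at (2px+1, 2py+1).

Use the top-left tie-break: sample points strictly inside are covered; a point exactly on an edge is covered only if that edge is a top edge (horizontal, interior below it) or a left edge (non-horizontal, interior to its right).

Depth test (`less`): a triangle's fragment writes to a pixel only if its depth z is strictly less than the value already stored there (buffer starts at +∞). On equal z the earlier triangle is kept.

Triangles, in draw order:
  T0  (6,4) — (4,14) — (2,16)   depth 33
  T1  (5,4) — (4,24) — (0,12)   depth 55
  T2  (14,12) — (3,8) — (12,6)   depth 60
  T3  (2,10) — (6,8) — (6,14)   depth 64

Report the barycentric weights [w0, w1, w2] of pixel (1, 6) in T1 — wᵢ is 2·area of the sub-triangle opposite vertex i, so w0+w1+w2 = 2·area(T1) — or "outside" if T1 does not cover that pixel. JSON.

T0:
  2·area = 16
  edge (6, 4)→(4, 14): d=(-2,10) right/bottom  bias=-1
  edge (4, 14)→(2, 16): d=(-2,2) right/bottom  bias=-1
  edge (2, 16)→(6, 4): d=(4,-12) top-left  bias=+0
    (3,0)@(7, 1): e=[-4,20,0] → ·  [on edge]
    (8,0)@(17, 1): e=[-104,0,120] → ·  [on edge]
    (7,1)@(15, 3): e=[-88,0,104] → ·  [on edge]
    (6,2)@(13, 5): e=[-72,0,88] → ·  [on edge]
    (2,3)@(5, 7): e=[4,12,0] → #  [on edge]
    (3,3)@(7, 7): e=[-16,8,24] → ·
    (5,3)@(11, 7): e=[-56,0,72] → ·  [on edge]
    (2,4)@(5, 9): e=[0,8,8] → ·  [on edge]
    (4,4)@(9, 9): e=[-40,0,56] → ·  [on edge]
    (3,5)@(7, 11): e=[-24,0,40] → ·  [on edge]
    (1,6)@(3, 13): e=[12,4,0] → #  [on edge]
    (2,6)@(5, 13): e=[-8,0,24] → ·  [on edge]
    (1,7)@(3, 15): e=[8,0,8] → ·  [on edge]
    (0,8)@(1, 17): e=[24,0,-8] → ·  [on edge]
    (0,9)@(1, 19): e=[20,-4,0] → ·  [on edge]
    (1,9)@(3, 19): e=[0,-8,24] → ·  [on edge]
  covered (2 px):
    · · · · · · · · ·
    · · · · · · · · ·
    · · · · · · · · ·
    · · # · · · · · ·
    · · · · · · · · ·
    · · · · · · · · ·
    · # · · · · · · ·
    · · · · · · · · ·
    · · · · · · · · ·
    · · · · · · · · ·
    · · · · · · · · ·
    · · · · · · · · ·
T1:
  2·area = 92
  edge (5, 4)→(4, 24): d=(-1,20) right/bottom  bias=-1
  edge (4, 24)→(0, 12): d=(-4,-12) top-left  bias=+0
  edge (0, 12)→(5, 4): d=(5,-8) top-left  bias=+0
    (1,4)@(3, 9): e=[35,48,9] → #
    (2,4)@(5, 9): e=[-5,72,25] → ·
    (0,5)@(1, 11): e=[73,16,3] → #
    (2,5)@(5, 11): e=[-7,64,35] → ·
    (0,6)@(1, 13): e=[71,8,13] → #
    (2,6)@(5, 13): e=[-9,56,45] → ·
    (0,7)@(1, 15): e=[69,0,23] → #  [on edge]
    (2,7)@(5, 15): e=[-11,48,55] → ·
    (0,8)@(1, 17): e=[67,-8,33] → ·
    (1,8)@(3, 17): e=[27,16,49] → #
    (2,8)@(5, 17): e=[-13,40,65] → ·
    (1,9)@(3, 19): e=[25,8,59] → #
    (1,10)@(3, 21): e=[23,0,69] → #  [on edge]
  covered (10 px):
    · · · · · · · · ·
    · · · · · · · · ·
    · · · · · · · · ·
    · · · · · · · · ·
    · # · · · · · · ·
    # # · · · · · · ·
    # # · · · · · · ·
    # # · · · · · · ·
    · # · · · · · · ·
    · # · · · · · · ·
    · # · · · · · · ·
    · · · · · · · · ·
T2:
  2·area = 58
  edge (14, 12)→(3, 8): d=(-11,-4) top-left  bias=+0
  edge (3, 8)→(12, 6): d=(9,-2) top-left  bias=+0
  edge (12, 6)→(14, 12): d=(2,6) right/bottom  bias=-1
    (5,1)@(11, 3): e=[87,-29,0] → ·  [on edge]
    (4,3)@(9, 7): e=[35,3,20] → #
    (5,3)@(11, 7): e=[43,7,8] → #
    (6,3)@(13, 7): e=[51,11,-4] → ·
    (3,4)@(7, 9): e=[5,17,36] → #
    (6,4)@(13, 9): e=[29,29,0] → ·  [on edge]
    (3,5)@(7, 11): e=[-17,35,40] → ·
    (4,5)@(9, 11): e=[-9,39,28] → ·
    (5,5)@(11, 11): e=[-1,43,16] → ·
    (6,5)@(13, 11): e=[7,47,4] → #
    (7,5)@(15, 11): e=[15,51,-8] → ·
    (6,6)@(13, 13): e=[-15,65,8] → ·
    (7,7)@(15, 15): e=[-29,87,0] → ·  [on edge]
    (8,10)@(17, 21): e=[-87,145,0] → ·  [on edge]
  covered (6 px):
    · · · · · · · · ·
    · · · · · · · · ·
    · · · · · · · · ·
    · · · · # # · · ·
    · · · # # # · · ·
    · · · · · · # · ·
    · · · · · · · · ·
    · · · · · · · · ·
    · · · · · · · · ·
    · · · · · · · · ·
    · · · · · · · · ·
    · · · · · · · · ·
T3:
  2·area = 24
  edge (2, 10)→(6, 8): d=(4,-2) top-left  bias=+0
  edge (6, 8)→(6, 14): d=(0,6) right/bottom  bias=-1
  edge (6, 14)→(2, 10): d=(-4,-4) top-left  bias=+0
    (0,4)@(1, 9): e=[-6,30,0] → ·  [on edge]
    (2,4)@(5, 9): e=[2,6,16] → #
    (3,4)@(7, 9): e=[6,-6,24] → ·
    (1,5)@(3, 11): e=[6,18,0] → #  [on edge]
    (3,5)@(7, 11): e=[14,-6,16] → ·
    (1,6)@(3, 13): e=[14,18,-8] → ·
    (2,6)@(5, 13): e=[18,6,0] → #  [on edge]
    (3,6)@(7, 13): e=[22,-6,8] → ·
    (2,7)@(5, 15): e=[26,6,-8] → ·
    (3,7)@(7, 15): e=[30,-6,0] → ·  [on edge]
    (4,8)@(9, 17): e=[42,-18,0] → ·  [on edge]
    (5,9)@(11, 19): e=[54,-30,0] → ·  [on edge]
    (6,10)@(13, 21): e=[66,-42,0] → ·  [on edge]
    (7,11)@(15, 23): e=[78,-54,0] → ·  [on edge]
  covered (4 px):
    · · · · · · · · ·
    · · · · · · · · ·
    · · · · · · · · ·
    · · · · · · · · ·
    · · # · · · · · ·
    · # # · · · · · ·
    · · # · · · · · ·
    · · · · · · · · ·
    · · · · · · · · ·
    · · · · · · · · ·
    · · · · · · · · ·
    · · · · · · · · ·

Final: [32,29,31]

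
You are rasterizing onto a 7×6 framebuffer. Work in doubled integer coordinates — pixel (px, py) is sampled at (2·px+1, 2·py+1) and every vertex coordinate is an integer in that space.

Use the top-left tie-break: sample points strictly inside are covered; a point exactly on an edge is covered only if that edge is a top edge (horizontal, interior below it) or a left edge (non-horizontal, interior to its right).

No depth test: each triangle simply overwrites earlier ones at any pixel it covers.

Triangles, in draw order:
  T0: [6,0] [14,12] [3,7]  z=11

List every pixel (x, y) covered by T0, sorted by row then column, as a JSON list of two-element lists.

T0:
  2·area = 92
  edge (6, 0)→(14, 12): d=(8,12) right/bottom  bias=-1
  edge (14, 12)→(3, 7): d=(-11,-5) top-left  bias=+0
  edge (3, 7)→(6, 0): d=(3,-7) top-left  bias=+0
    (2,1)@(5, 3): e=[36,54,2] → X
    (3,1)@(7, 3): e=[12,64,16] → X
    (4,1)@(9, 3): e=[-12,74,30] → .
    (2,2)@(5, 5): e=[52,32,8] → X
    (4,2)@(9, 5): e=[4,52,36] → X
    (5,2)@(11, 5): e=[-20,62,50] → .
    (1,3)@(3, 7): e=[92,0,0] → X  [on edge]
    (5,3)@(11, 7): e=[-4,40,56] → .
    (1,4)@(3, 9): e=[108,-22,6] → .
    (2,4)@(5, 9): e=[84,-12,20] → .
    (3,4)@(7, 9): e=[60,-2,34] → .
    (4,4)@(9, 9): e=[36,8,48] → X
  covered (12 px):
    . . . . . . .
    . . X X . . .
    . . X X X . .
    . X X X X . .
    . . . . X X .
    . . . . . . X

Answer: [[2,1],[3,1],[2,2],[3,2],[4,2],[1,3],[2,3],[3,3],[4,3],[4,4],[5,4],[6,5]]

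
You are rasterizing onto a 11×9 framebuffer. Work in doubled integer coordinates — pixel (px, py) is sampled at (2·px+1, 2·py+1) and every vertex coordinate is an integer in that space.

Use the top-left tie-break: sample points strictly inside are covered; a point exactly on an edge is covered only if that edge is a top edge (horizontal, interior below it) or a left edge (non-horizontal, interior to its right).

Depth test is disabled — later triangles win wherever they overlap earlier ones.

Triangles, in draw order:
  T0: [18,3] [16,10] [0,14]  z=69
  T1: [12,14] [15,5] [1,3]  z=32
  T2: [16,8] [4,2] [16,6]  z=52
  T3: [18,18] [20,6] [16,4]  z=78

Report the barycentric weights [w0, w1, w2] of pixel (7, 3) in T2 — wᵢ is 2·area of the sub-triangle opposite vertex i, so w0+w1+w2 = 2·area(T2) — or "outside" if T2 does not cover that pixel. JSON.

T0:
  2·area = 104
  edge (18, 3)→(16, 10): d=(-2,7) right/bottom  bias=-1
  edge (16, 10)→(0, 14): d=(-16,4) right/bottom  bias=-1
  edge (0, 14)→(18, 3): d=(18,-11) top-left  bias=+0
    (7,2)@(15, 5): e=[17,84,3] → #
    (8,2)@(17, 5): e=[3,76,25] → #
    (9,2)@(19, 5): e=[-11,68,47] → ·
    (6,3)@(13, 7): e=[27,60,17] → #
    (8,3)@(17, 7): e=[-1,44,61] → ·
    (4,4)@(9, 9): e=[51,44,9] → #
    (5,4)@(11, 9): e=[37,36,31] → #
    (8,4)@(17, 9): e=[-5,12,97] → ·
    (2,5)@(5, 11): e=[75,28,1] → #
    (3,5)@(7, 11): e=[61,20,23] → #
    (6,5)@(13, 11): e=[19,-4,89] → ·
    (7,5)@(15, 11): e=[5,-12,111] → ·
  covered (13 px):
    · · · · · · · · · · ·
    · · · · · · · · · · ·
    · · · · · · · # # · ·
    · · · · · · # # · · ·
    · · · · # # # # · · ·
    · · # # # # · · · · ·
    · # · · · · · · · · ·
    · · · · · · · · · · ·
    · · · · · · · · · · ·
T1:
  2·area = 132  (B↔C swapped to make it positive)
  edge (12, 14)→(1, 3): d=(-11,-11) top-left  bias=+0
  edge (1, 3)→(15, 5): d=(14,2) right/bottom  bias=-1
  edge (15, 5)→(12, 14): d=(-3,9) right/bottom  bias=-1
    (0,1)@(1, 3): e=[0,0,132] → ·  [on edge]
    (1,2)@(3, 5): e=[0,24,108] → #  [on edge]
    (2,2)@(5, 5): e=[22,20,90] → #
    (3,2)@(7, 5): e=[44,16,72] → #
    (4,2)@(9, 5): e=[66,12,54] → #
    (5,2)@(11, 5): e=[88,8,36] → #
    (6,2)@(13, 5): e=[110,4,18] → #
    (7,2)@(15, 5): e=[132,0,0] → ·  [on edge]
    (1,3)@(3, 7): e=[-22,52,102] → ·
    (2,3)@(5, 7): e=[0,48,84] → #  [on edge]
    (7,3)@(15, 7): e=[110,28,-6] → ·
    (2,4)@(5, 9): e=[-22,76,78] → ·
    (3,4)@(7, 9): e=[0,72,60] → #  [on edge]
    (4,5)@(9, 11): e=[0,96,36] → #  [on edge]
    (6,5)@(13, 11): e=[44,88,0] → ·  [on edge]
    (5,6)@(11, 13): e=[0,120,12] → #  [on edge]
    (6,7)@(13, 15): e=[0,144,-12] → ·  [on edge]
    (5,8)@(11, 17): e=[-44,176,0] → ·  [on edge]
    (7,8)@(15, 17): e=[0,168,-36] → ·  [on edge]
  covered (18 px):
    · · · · · · · · · · ·
    · · · · · · · · · · ·
    · # # # # # # · · · ·
    · · # # # # # · · · ·
    · · · # # # # · · · ·
    · · · · # # · · · · ·
    · · · · · # · · · · ·
    · · · · · · · · · · ·
    · · · · · · · · · · ·
T2:
  2·area = 24
  edge (16, 8)→(4, 2): d=(-12,-6) top-left  bias=+0
  edge (4, 2)→(16, 6): d=(12,4) right/bottom  bias=-1
  edge (16, 6)→(16, 8): d=(0,2) right/bottom  bias=-1
    (0,0)@(1, 1): e=[-6,0,30] → ·  [on edge]
    (3,1)@(7, 3): e=[6,0,18] → ·  [on edge]
    (5,2)@(11, 5): e=[6,8,10] → #
    (6,2)@(13, 5): e=[18,0,6] → ·  [on edge]
    (5,3)@(11, 7): e=[-18,32,10] → ·
    (7,3)@(15, 7): e=[6,16,2] → #
    (8,3)@(17, 7): e=[18,8,-2] → ·
    (9,3)@(19, 7): e=[30,0,-6] → ·  [on edge]
    (7,4)@(15, 9): e=[-18,40,2] → ·
  covered (2 px):
    · · · · · · · · · · ·
    · · · · · · · · · · ·
    · · · · · # · · · · ·
    · · · · · · · # · · ·
    · · · · · · · · · · ·
    · · · · · · · · · · ·
    · · · · · · · · · · ·
    · · · · · · · · · · ·
    · · · · · · · · · · ·
T3:
  2·area = 52  (B↔C swapped to make it positive)
  edge (18, 18)→(16, 4): d=(-2,-14) top-left  bias=+0
  edge (16, 4)→(20, 6): d=(4,2) right/bottom  bias=-1
  edge (20, 6)→(18, 18): d=(-2,12) right/bottom  bias=-1
    (8,2)@(17, 5): e=[12,2,38] → #
    (9,2)@(19, 5): e=[40,-2,14] → ·
    (8,3)@(17, 7): e=[8,10,34] → #
    (9,3)@(19, 7): e=[36,6,10] → #
    (10,3)@(21, 7): e=[64,2,-14] → ·
    (8,4)@(17, 9): e=[4,18,30] → #
    (10,4)@(21, 9): e=[60,10,-18] → ·
    (8,5)@(17, 11): e=[0,26,26] → #  [on edge]
    (10,5)@(21, 11): e=[56,18,-22] → ·
    (8,6)@(17, 13): e=[-4,34,22] → ·
    (9,6)@(19, 13): e=[24,30,-2] → ·
  covered (7 px):
    · · · · · · · · · · ·
    · · · · · · · · · · ·
    · · · · · · · · # · ·
    · · · · · · · · # # ·
    · · · · · · · · # # ·
    · · · · · · · · # # ·
    · · · · · · · · · · ·
    · · · · · · · · · · ·
    · · · · · · · · · · ·

Final: [16,2,6]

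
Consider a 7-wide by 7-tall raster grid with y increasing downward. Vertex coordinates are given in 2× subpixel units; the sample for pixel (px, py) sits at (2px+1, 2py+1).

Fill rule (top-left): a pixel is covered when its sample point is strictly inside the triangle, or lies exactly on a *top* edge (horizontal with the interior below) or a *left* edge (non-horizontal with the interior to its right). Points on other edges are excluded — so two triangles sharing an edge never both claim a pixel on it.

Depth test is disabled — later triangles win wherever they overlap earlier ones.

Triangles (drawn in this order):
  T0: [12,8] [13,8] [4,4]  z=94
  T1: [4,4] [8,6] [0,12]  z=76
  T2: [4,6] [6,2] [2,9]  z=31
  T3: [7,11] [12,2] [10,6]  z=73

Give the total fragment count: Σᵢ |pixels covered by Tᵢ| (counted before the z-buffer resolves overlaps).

T0:
  2·area = 4  (B↔C swapped to make it positive)
  edge (12, 8)→(4, 4): d=(-8,-4) top-left  bias=+0
  edge (4, 4)→(13, 8): d=(9,4) right/bottom  bias=-1
  edge (13, 8)→(12, 8): d=(-1,0) right/bottom  bias=-1
  covered (0 px):
    · · · · · · ·
    · · · · · · ·
    · · · · · · ·
    · · · · · · ·
    · · · · · · ·
    · · · · · · ·
    · · · · · · ·
T1:
  2·area = 40
  edge (4, 4)→(8, 6): d=(4,2) right/bottom  bias=-1
  edge (8, 6)→(0, 12): d=(-8,6) right/bottom  bias=-1
  edge (0, 12)→(4, 4): d=(4,-8) top-left  bias=+0
    (2,2)@(5, 5): e=[2,26,12] → █
    (3,2)@(7, 5): e=[-2,14,28] → ·
    (1,3)@(3, 7): e=[14,22,4] → █
    (3,3)@(7, 7): e=[6,-2,36] → ·
    (1,4)@(3, 9): e=[22,6,12] → █
    (2,4)@(5, 9): e=[18,-6,28] → ·
    (0,5)@(1, 11): e=[34,2,4] → █
    (1,5)@(3, 11): e=[30,-10,20] → ·
    (0,6)@(1, 13): e=[42,-14,12] → ·
  covered (5 px):
    · · · · · · ·
    · · · · · · ·
    · · █ · · · ·
    · █ █ · · · ·
    · █ · · · · ·
    █ · · · · · ·
    · · · · · · ·
T2:
  2·area = 2  (B↔C swapped to make it positive)
  edge (4, 6)→(2, 9): d=(-2,3) right/bottom  bias=-1
  edge (2, 9)→(6, 2): d=(4,-7) top-left  bias=+0
  edge (6, 2)→(4, 6): d=(-2,4) right/bottom  bias=-1
  covered (0 px):
    · · · · · · ·
    · · · · · · ·
    · · · · · · ·
    · · · · · · ·
    · · · · · · ·
    · · · · · · ·
    · · · · · · ·
T3:
  2·area = 2
  edge (7, 11)→(12, 2): d=(5,-9) top-left  bias=+0
  edge (12, 2)→(10, 6): d=(-2,4) right/bottom  bias=-1
  edge (10, 6)→(7, 11): d=(-3,5) right/bottom  bias=-1
    (6,0)@(13, 1): e=[4,-2,0] → ·  [on edge]
    (3,5)@(7, 11): e=[0,2,0] → ·  [on edge]
  covered (0 px):
    · · · · · · ·
    · · · · · · ·
    · · · · · · ·
    · · · · · · ·
    · · · · · · ·
    · · · · · · ·
    · · · · · · ·

Final: 5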